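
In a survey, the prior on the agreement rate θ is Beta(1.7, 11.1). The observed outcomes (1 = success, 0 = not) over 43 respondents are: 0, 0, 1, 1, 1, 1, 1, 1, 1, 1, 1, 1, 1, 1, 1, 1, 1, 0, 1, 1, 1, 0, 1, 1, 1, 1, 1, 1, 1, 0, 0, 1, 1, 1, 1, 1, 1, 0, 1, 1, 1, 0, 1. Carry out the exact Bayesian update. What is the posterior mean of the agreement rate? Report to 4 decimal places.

The Beta prior is conjugate to a Binomial/Bernoulli likelihood; the update adds successes to α and failures to β.
Posterior: Beta(α+k, β+n−k) = Beta(1.7+35, 11.1+8) = Beta(36.7, 19.1).
Posterior mean = α/(α+β) = 36.7/55.8 = 0.6577.

0.6577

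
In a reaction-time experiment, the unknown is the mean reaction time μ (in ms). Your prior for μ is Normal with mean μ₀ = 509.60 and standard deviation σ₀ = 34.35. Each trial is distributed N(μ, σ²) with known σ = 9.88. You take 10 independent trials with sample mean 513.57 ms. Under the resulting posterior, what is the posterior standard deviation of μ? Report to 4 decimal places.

3.1115

For Normal data with known variance σ², a Normal(μ₀, σ₀²) prior on μ is conjugate. Posterior precision = 1/σ₀² + n/σ²; posterior mean is the precision-weighted average of μ₀ and x̄.
σ₀² = 34.35² = 1179.9225, σ² = 9.88² = 97.6144; σ² + n·σ₀² = 97.6144 + 10·1179.9225 = 11896.8394.
Posterior precision = 1/σ₀² + n/σ² = 1/1179.9225 + 10/97.6144 = (σ² + n·σ₀²)/(σ₀²σ²) = 11896.8394/(1179.9225·97.6144); posterior variance σₙ² = σ₀²σ²/(σ² + n·σ₀²) = 1179.9225·97.6144/11896.8394 = 9.681347.
Posterior SD = √σₙ² = √(1179.9225·97.6144/11896.8394) = 3.1115.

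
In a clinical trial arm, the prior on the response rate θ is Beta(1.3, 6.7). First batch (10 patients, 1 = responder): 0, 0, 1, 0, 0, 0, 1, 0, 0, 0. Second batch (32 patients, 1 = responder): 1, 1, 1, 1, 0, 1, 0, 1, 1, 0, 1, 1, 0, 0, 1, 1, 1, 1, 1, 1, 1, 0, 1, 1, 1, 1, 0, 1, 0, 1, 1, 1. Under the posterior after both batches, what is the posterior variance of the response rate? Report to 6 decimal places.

The Beta prior is conjugate to a Binomial/Bernoulli likelihood; the update adds successes to α and failures to β.
After batch 1: Beta(1.3+2, 6.7+8) = Beta(3.3, 14.7).
After batch 2: Beta(3.3+24, 14.7+8) = Beta(27.3, 22.7).
Var = αβ/((α+β)²(α+β+1)) = 27.3·22.7/(50.0²·51.0) = 0.004860.

0.004860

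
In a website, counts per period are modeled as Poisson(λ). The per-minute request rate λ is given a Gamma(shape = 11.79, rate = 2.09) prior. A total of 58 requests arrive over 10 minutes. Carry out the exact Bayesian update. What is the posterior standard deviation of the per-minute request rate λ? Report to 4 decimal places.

With a Gamma(shape α, rate β) prior, the Poisson likelihood is conjugate: the posterior is Gamma(α + ΣXᵢ, β + n).
Posterior: Gamma(α+S, β+n) = Gamma(11.79+58, 2.09+10) = Gamma(69.79, 12.09).
SD = √α/β = √69.79/12.09 = 0.6910.

0.6910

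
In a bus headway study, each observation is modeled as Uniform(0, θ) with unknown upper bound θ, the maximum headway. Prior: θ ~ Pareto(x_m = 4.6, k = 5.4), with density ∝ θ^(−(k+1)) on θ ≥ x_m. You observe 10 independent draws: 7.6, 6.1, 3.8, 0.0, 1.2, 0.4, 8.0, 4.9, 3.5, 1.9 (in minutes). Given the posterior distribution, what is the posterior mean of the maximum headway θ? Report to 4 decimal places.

8.5556

A Pareto(scale x_m, shape k) prior on the upper bound θ of Uniform(0, θ) is conjugate: posterior is Pareto(max(x_m, max xᵢ), k + n).
Sample maximum = 8.0; prior scale x_m = 4.6 → posterior scale = max = 8.0.
Posterior shape = 5.4 + 10 = 15.4.
E[θ|data] = k·x_m/(k−1) = 15.4·8.0/14.4 = 8.5556.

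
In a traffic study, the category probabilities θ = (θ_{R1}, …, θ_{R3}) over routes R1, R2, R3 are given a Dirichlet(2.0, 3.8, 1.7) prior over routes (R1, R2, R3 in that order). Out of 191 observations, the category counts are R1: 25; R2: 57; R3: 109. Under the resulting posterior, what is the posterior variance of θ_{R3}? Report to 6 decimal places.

The Dirichlet prior is conjugate to the Multinomial likelihood: each posterior αⱼ = prior αⱼ + observed count nⱼ.
Posterior concentration: (27.0, 60.8, 110.7), total = 198.5.
Var[θ_j] = α_j(Σα−α_j)/((Σα)²(Σα+1)) = 110.7·87.8/(198.5²·199.5) = 0.001236.

0.001236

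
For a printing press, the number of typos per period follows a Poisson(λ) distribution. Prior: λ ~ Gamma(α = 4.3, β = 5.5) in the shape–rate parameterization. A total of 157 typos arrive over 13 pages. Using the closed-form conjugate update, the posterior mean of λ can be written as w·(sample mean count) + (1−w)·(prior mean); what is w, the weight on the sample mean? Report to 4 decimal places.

With a Gamma(shape α, rate β) prior, the Poisson likelihood is conjugate: the posterior is Gamma(α + ΣXᵢ, β + n).
Posterior mean = (α₀+S)/(β₀+n) = [n/(β₀+n)]·(S/n) + [β₀/(β₀+n)]·(α₀/β₀), so only n and β₀ enter the weight.
Weight on data w = n/(β₀+n) = 13/(5.5+13) = 13/18.5 = 0.7027.

0.7027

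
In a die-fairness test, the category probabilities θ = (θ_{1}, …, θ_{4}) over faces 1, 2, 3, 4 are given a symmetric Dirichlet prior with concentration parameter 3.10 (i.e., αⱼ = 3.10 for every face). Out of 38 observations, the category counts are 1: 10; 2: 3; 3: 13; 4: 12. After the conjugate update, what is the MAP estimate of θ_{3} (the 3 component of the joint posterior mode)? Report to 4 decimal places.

The Dirichlet prior is conjugate to the Multinomial likelihood: each posterior αⱼ = prior αⱼ + observed count nⱼ.
Posterior concentration: (13.10, 6.10, 16.10, 15.10), total = 50.40.
Joint mode component: (α_{3}−1)/(Σα−K) = 15.10/46.40 = 0.3254.

0.3254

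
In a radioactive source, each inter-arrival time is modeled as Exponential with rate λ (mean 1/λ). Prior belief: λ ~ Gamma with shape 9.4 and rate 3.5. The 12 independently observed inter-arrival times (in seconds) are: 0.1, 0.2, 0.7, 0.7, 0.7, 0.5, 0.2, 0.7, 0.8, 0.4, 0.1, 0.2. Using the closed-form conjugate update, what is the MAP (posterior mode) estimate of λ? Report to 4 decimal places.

2.3182

With a Gamma(shape α, rate β) prior on the exponential rate λ, the posterior after n observations with total T = Σxᵢ is Gamma(α+n, β+T).
Sum of observations T = 5.3 seconds; n = 12.
Posterior: Gamma(9.4+12, 3.5+5.3) = Gamma(21.4, 8.8).
Mode = (α−1)/β = 2.3182.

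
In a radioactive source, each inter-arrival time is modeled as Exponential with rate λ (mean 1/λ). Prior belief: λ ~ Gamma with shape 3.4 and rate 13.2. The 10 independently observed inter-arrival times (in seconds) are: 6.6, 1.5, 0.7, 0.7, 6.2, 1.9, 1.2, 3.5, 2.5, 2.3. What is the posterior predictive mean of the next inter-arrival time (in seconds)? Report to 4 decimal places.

With a Gamma(shape α, rate β) prior on the exponential rate λ, the posterior after n observations with total T = Σxᵢ is Gamma(α+n, β+T).
Sum of observations T = 27.1 seconds; n = 10.
Posterior: Gamma(3.4+10, 13.2+27.1) = Gamma(13.4, 40.3).
The predictive distribution for the next observation is Lomax; its mean is β/(α−1) = 40.3/12.4 = 3.2500.

3.2500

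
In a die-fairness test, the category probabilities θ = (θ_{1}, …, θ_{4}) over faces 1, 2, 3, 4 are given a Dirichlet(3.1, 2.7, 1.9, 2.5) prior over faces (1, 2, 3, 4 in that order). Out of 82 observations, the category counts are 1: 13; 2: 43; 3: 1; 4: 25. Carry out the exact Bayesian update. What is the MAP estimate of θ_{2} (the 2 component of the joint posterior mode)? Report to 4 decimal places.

The Dirichlet prior is conjugate to the Multinomial likelihood: each posterior αⱼ = prior αⱼ + observed count nⱼ.
Posterior concentration: (16.1, 45.7, 2.9, 27.5), total = 92.2.
Joint mode component: (α_{2}−1)/(Σα−K) = 44.7/88.2 = 0.5068.

0.5068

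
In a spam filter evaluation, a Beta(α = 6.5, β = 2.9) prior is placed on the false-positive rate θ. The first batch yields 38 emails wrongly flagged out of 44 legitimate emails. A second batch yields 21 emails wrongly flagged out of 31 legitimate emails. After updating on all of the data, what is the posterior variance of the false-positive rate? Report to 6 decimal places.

0.002035

The Beta prior is conjugate to a Binomial/Bernoulli likelihood; the update adds successes to α and failures to β.
After batch 1: Beta(6.5+38, 2.9+6) = Beta(44.5, 8.9).
After batch 2: Beta(44.5+21, 8.9+10) = Beta(65.5, 18.9).
Var = αβ/((α+β)²(α+β+1)) = 65.5·18.9/(84.4²·85.4) = 0.002035.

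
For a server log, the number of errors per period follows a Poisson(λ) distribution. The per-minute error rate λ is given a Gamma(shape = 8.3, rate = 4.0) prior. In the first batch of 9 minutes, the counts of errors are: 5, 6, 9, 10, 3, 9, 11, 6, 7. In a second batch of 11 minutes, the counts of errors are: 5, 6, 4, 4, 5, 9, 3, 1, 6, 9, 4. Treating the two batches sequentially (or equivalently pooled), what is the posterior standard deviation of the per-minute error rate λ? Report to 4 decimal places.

0.4756

With a Gamma(shape α, rate β) prior, the Poisson likelihood is conjugate: the posterior is Gamma(α + ΣXᵢ, β + n).
Batch 1: sum of counts S = 66 over n = 9 minutes.
After batch 1: Gamma(α+S, β+n) = Gamma(8.3+66, 4.0+9) = Gamma(74.3, 13.0).
Batch 2: sum of counts S = 56 over n = 11 minutes.
After batch 2: Gamma(α+S, β+n) = Gamma(74.3+56, 13.0+11) = Gamma(130.3, 24.0).
SD = √α/β = √130.3/24.0 = 0.4756.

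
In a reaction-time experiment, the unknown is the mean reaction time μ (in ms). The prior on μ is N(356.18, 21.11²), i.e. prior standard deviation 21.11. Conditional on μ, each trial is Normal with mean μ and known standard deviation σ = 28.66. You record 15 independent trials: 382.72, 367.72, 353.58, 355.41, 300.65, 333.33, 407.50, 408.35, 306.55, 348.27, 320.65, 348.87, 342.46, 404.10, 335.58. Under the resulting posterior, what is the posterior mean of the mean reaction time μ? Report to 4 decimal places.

For Normal data with known variance σ², a Normal(μ₀, σ₀²) prior on μ is conjugate. Posterior precision = 1/σ₀² + n/σ²; posterior mean is the precision-weighted average of μ₀ and x̄.
Σxᵢ = 382.72 + 367.72 + 353.58 + 355.41 + 300.65 + 333.33 + 407.50 + 408.35 + 306.55 + 348.27 + 320.65 + 348.87 + 342.46 + 404.10 + 335.58 = 5315.74, so n·x̄ = 5315.74.
σ₀² = 21.11² = 445.6321, σ² = 28.66² = 821.3956; σ² + n·σ₀² = 821.3956 + 15·445.6321 = 7505.8771.
Posterior mean = (μ₀/σ₀² + n·x̄/σ²)/(1/σ₀² + n/σ²) = (σ²·μ₀ + σ₀²·n·x̄)/(σ² + n·σ₀²) = (821.3956·356.18 + 445.6321·5315.74)/7505.8771 = 2661429.064062/7505.8771 = 354.5794.

354.5794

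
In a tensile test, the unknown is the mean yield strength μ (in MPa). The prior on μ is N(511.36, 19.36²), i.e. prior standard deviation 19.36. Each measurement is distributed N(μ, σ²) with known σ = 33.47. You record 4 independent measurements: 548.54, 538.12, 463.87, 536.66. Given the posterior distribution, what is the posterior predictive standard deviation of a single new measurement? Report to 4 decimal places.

35.7845

For Normal data with known variance σ², a Normal(μ₀, σ₀²) prior on μ is conjugate. Posterior precision = 1/σ₀² + n/σ²; posterior mean is the precision-weighted average of μ₀ and x̄.
σ₀² = 19.36² = 374.8096, σ² = 33.47² = 1120.2409; σ² + n·σ₀² = 1120.2409 + 4·374.8096 = 2619.4793.
Posterior precision = 1/σ₀² + n/σ² = 1/374.8096 + 4/1120.2409 = (σ² + n·σ₀²)/(σ₀²σ²) = 2619.4793/(374.8096·1120.2409); posterior variance σₙ² = σ₀²σ²/(σ² + n·σ₀²) = 374.8096·1120.2409/2619.4793 = 160.290270.
Predictive variance for one new observation = σₙ² + σ² = 374.8096·1120.2409/2619.4793 + 1120.2409 = σ²·(σ₀² + 2619.4793)/2619.4793 = 1120.2409·2994.2889/2619.4793 = 1280.531170; SD = √(1120.2409·2994.2889/2619.4793) = 35.7845.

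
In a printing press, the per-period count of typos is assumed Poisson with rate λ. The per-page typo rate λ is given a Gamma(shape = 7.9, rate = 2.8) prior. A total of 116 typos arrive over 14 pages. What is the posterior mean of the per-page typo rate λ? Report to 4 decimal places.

7.3750

With a Gamma(shape α, rate β) prior, the Poisson likelihood is conjugate: the posterior is Gamma(α + ΣXᵢ, β + n).
Posterior: Gamma(α+S, β+n) = Gamma(7.9+116, 2.8+14) = Gamma(123.9, 16.8).
Posterior mean = α/β = 123.9/16.8 = 7.3750.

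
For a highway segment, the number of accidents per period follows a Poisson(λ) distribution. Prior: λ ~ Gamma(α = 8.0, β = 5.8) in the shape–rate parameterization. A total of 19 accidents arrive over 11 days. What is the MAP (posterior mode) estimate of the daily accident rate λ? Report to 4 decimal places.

With a Gamma(shape α, rate β) prior, the Poisson likelihood is conjugate: the posterior is Gamma(α + ΣXᵢ, β + n).
Posterior: Gamma(α+S, β+n) = Gamma(8.0+19, 5.8+11) = Gamma(27.0, 16.8).
Mode of Gamma(α,β) for α≥1 is (α−1)/β = 26.0/16.8 = 1.5476.

1.5476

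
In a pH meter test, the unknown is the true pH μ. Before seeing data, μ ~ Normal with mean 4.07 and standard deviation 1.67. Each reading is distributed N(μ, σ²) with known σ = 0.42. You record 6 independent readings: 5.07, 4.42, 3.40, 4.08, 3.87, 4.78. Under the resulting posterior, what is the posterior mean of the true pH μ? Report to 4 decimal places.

For Normal data with known variance σ², a Normal(μ₀, σ₀²) prior on μ is conjugate. Posterior precision = 1/σ₀² + n/σ²; posterior mean is the precision-weighted average of μ₀ and x̄.
Σxᵢ = 5.07 + 4.42 + 3.40 + 4.08 + 3.87 + 4.78 = 25.62, so n·x̄ = 25.62.
σ₀² = 1.67² = 2.7889, σ² = 0.42² = 0.1764; σ² + n·σ₀² = 0.1764 + 6·2.7889 = 16.9098.
Posterior mean = (μ₀/σ₀² + n·x̄/σ²)/(1/σ₀² + n/σ²) = (σ²·μ₀ + σ₀²·n·x̄)/(σ² + n·σ₀²) = (0.1764·4.07 + 2.7889·25.62)/16.9098 = 72.169566/16.9098 = 4.2679.

4.2679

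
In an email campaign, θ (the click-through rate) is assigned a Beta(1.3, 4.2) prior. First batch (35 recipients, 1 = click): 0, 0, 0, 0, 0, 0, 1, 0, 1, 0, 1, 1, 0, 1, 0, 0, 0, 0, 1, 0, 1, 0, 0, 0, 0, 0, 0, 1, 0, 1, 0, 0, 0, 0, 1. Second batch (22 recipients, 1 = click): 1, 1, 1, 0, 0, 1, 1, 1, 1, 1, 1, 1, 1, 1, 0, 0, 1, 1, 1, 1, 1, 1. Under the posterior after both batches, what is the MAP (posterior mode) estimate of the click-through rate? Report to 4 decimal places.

0.4678

The Beta prior is conjugate to a Binomial/Bernoulli likelihood; the update adds successes to α and failures to β.
After batch 1: Beta(1.3+10, 4.2+25) = Beta(11.3, 29.2).
After batch 2: Beta(11.3+18, 29.2+4) = Beta(29.3, 33.2).
Mode of Beta(a,b) for a,b>1 is (a−1)/(a+b−2) = 28.3/60.5 = 0.4678.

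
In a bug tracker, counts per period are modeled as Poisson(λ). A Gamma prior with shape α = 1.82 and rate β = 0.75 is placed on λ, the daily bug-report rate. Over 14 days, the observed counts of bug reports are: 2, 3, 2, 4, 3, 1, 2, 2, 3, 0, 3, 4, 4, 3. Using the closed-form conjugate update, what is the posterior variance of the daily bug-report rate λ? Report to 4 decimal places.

With a Gamma(shape α, rate β) prior, the Poisson likelihood is conjugate: the posterior is Gamma(α + ΣXᵢ, β + n).
Sum of counts S = 36 over n = 14 days.
Posterior: Gamma(α+S, β+n) = Gamma(1.82+36, 0.75+14) = Gamma(37.82, 14.75).
Var = α/β² = 37.82/14.75² = 0.1738.

0.1738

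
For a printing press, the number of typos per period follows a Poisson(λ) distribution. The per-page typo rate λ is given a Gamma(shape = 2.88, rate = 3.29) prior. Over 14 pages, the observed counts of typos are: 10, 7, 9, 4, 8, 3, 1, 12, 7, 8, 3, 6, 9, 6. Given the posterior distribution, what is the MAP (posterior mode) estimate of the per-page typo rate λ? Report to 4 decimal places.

With a Gamma(shape α, rate β) prior, the Poisson likelihood is conjugate: the posterior is Gamma(α + ΣXᵢ, β + n).
Sum of counts S = 93 over n = 14 pages.
Posterior: Gamma(α+S, β+n) = Gamma(2.88+93, 3.29+14) = Gamma(95.88, 17.29).
Mode of Gamma(α,β) for α≥1 is (α−1)/β = 94.88/17.29 = 5.4876.

5.4876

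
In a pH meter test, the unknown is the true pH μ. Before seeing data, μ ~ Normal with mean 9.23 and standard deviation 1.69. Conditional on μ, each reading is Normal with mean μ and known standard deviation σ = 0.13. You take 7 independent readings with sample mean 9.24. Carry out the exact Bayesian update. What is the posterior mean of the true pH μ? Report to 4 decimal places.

For Normal data with known variance σ², a Normal(μ₀, σ₀²) prior on μ is conjugate. Posterior precision = 1/σ₀² + n/σ²; posterior mean is the precision-weighted average of μ₀ and x̄.
n·x̄ = 7·9.24 = 64.68.
σ₀² = 1.69² = 2.8561, σ² = 0.13² = 0.0169; σ² + n·σ₀² = 0.0169 + 7·2.8561 = 20.0096.
Posterior mean = (μ₀/σ₀² + n·x̄/σ²)/(1/σ₀² + n/σ²) = (σ²·μ₀ + σ₀²·n·x̄)/(σ² + n·σ₀²) = (0.0169·9.23 + 2.8561·64.68)/20.0096 = 184.888535/20.0096 = 9.2400.

9.2400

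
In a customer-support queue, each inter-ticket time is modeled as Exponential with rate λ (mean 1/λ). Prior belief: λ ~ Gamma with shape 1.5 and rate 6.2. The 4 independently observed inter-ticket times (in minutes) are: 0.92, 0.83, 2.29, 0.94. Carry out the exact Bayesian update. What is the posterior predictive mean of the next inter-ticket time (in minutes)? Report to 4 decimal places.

2.4844

With a Gamma(shape α, rate β) prior on the exponential rate λ, the posterior after n observations with total T = Σxᵢ is Gamma(α+n, β+T).
Sum of observations T = 4.98 minutes; n = 4.
Posterior: Gamma(1.5+4, 6.2+4.98) = Gamma(5.5, 11.18).
The predictive distribution for the next observation is Lomax; its mean is β/(α−1) = 11.18/4.5 = 2.4844.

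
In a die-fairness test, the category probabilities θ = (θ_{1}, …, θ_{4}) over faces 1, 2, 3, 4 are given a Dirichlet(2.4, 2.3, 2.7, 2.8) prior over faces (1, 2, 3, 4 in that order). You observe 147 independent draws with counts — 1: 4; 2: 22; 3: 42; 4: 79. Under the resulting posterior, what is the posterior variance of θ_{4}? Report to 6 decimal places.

The Dirichlet prior is conjugate to the Multinomial likelihood: each posterior αⱼ = prior αⱼ + observed count nⱼ.
Posterior concentration: (6.4, 24.3, 44.7, 81.8), total = 157.2.
Var[θ_j] = α_j(Σα−α_j)/((Σα)²(Σα+1)) = 81.8·75.4/(157.2²·158.2) = 0.001578.

0.001578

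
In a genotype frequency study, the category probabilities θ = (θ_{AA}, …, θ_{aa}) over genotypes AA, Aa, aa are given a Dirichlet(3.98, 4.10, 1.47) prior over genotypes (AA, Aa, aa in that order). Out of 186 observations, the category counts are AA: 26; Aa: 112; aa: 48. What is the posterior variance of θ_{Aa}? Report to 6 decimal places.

0.001227

The Dirichlet prior is conjugate to the Multinomial likelihood: each posterior αⱼ = prior αⱼ + observed count nⱼ.
Posterior concentration: (29.98, 116.10, 49.47), total = 195.55.
Var[θ_j] = α_j(Σα−α_j)/((Σα)²(Σα+1)) = 116.10·79.45/(195.55²·196.55) = 0.001227.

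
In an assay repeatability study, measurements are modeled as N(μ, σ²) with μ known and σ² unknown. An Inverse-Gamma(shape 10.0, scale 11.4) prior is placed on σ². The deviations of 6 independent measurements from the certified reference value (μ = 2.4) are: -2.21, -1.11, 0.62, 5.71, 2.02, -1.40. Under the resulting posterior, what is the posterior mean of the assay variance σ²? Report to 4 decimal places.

2.8310

With known mean μ and an Inverse-Gamma(α, β) prior on σ², the Normal likelihood is conjugate: posterior is Inv-Gamma(α + n/2, β + Σ(xᵢ−μ)²/2).
Σ(xᵢ−μ)² = (-2.21)² + (-1.11)² + (0.62)² + (5.71)² + (2.02)² + (-1.40)² = 45.1451.
Posterior: Inv-Gamma(10.0 + 6/2, 11.4 + 45.1451/2) = Inv-Gamma(13.00, 33.97255).
E[σ²|data] = β/(α−1) = 33.97255/12.00 = 2.8310.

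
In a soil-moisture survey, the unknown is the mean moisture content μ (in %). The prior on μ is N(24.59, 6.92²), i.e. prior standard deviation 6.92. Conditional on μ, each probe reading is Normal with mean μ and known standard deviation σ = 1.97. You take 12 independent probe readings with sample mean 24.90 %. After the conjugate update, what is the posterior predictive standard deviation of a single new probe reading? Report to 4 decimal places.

For Normal data with known variance σ², a Normal(μ₀, σ₀²) prior on μ is conjugate. Posterior precision = 1/σ₀² + n/σ²; posterior mean is the precision-weighted average of μ₀ and x̄.
σ₀² = 6.92² = 47.8864, σ² = 1.97² = 3.8809; σ² + n·σ₀² = 3.8809 + 12·47.8864 = 578.5177.
Posterior precision = 1/σ₀² + n/σ² = 1/47.8864 + 12/3.8809 = (σ² + n·σ₀²)/(σ₀²σ²) = 578.5177/(47.8864·3.8809); posterior variance σₙ² = σ₀²σ²/(σ² + n·σ₀²) = 47.8864·3.8809/578.5177 = 0.321239.
Predictive variance for one new observation = σₙ² + σ² = 47.8864·3.8809/578.5177 + 3.8809 = σ²·(σ₀² + 578.5177)/578.5177 = 3.8809·626.4041/578.5177 = 4.202139; SD = √(3.8809·626.4041/578.5177) = 2.0499.

2.0499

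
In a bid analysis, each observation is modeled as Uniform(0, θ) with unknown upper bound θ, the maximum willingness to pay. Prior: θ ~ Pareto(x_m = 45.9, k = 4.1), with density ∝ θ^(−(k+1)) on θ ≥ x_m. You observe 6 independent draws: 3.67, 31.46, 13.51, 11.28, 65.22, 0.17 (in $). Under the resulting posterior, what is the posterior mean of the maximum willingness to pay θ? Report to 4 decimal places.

72.3870

A Pareto(scale x_m, shape k) prior on the upper bound θ of Uniform(0, θ) is conjugate: posterior is Pareto(max(x_m, max xᵢ), k + n).
Sample maximum = 65.22; prior scale x_m = 45.9 → posterior scale = max = 65.22.
Posterior shape = 4.1 + 6 = 10.1.
E[θ|data] = k·x_m/(k−1) = 10.1·65.22/9.1 = 72.3870.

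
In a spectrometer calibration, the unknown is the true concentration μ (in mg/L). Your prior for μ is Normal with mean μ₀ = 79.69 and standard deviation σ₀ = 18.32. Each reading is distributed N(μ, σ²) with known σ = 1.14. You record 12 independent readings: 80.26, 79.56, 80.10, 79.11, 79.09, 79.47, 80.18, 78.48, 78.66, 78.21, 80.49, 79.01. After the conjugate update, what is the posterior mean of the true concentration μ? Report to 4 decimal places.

For Normal data with known variance σ², a Normal(μ₀, σ₀²) prior on μ is conjugate. Posterior precision = 1/σ₀² + n/σ²; posterior mean is the precision-weighted average of μ₀ and x̄.
Σxᵢ = 80.26 + 79.56 + 80.10 + 79.11 + 79.09 + 79.47 + 80.18 + 78.48 + 78.66 + 78.21 + 80.49 + 79.01 = 952.62, so n·x̄ = 952.62.
σ₀² = 18.32² = 335.6224, σ² = 1.14² = 1.2996; σ² + n·σ₀² = 1.2996 + 12·335.6224 = 4028.7684.
Posterior mean = (μ₀/σ₀² + n·x̄/σ²)/(1/σ₀² + n/σ²) = (σ²·μ₀ + σ₀²·n·x̄)/(σ² + n·σ₀²) = (1.2996·79.69 + 335.6224·952.62)/4028.7684 = 319824.175812/4028.7684 = 79.3851.

79.3851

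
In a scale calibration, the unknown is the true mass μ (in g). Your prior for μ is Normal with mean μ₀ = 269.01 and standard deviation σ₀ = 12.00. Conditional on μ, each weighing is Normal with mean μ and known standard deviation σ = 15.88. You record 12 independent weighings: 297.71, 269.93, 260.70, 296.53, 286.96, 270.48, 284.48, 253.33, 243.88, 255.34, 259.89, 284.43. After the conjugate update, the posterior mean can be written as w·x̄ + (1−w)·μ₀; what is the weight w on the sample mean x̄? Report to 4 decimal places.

0.8727

For Normal data with known variance σ², a Normal(μ₀, σ₀²) prior on μ is conjugate. Posterior precision = 1/σ₀² + n/σ²; posterior mean is the precision-weighted average of μ₀ and x̄.
σ₀² = 12.00² = 144, σ² = 15.88² = 252.1744. Prior precision 1/σ₀² = 1/144; data precision n/σ² = 12/252.1744.
w = (n/σ²)/(1/σ₀² + n/σ²) = n·σ₀²/(σ² + n·σ₀²) = 12·144/(252.1744 + 12·144) = 1728/1980.1744 = 0.8727.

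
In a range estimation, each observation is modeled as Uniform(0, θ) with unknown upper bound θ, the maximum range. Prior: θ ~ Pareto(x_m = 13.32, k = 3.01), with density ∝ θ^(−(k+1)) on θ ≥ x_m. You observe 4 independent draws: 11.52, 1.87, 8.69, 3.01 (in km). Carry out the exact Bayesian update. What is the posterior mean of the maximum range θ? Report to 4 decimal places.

15.5363

A Pareto(scale x_m, shape k) prior on the upper bound θ of Uniform(0, θ) is conjugate: posterior is Pareto(max(x_m, max xᵢ), k + n).
Sample maximum = 11.52; prior scale x_m = 13.32 → posterior scale = max = 13.32.
Posterior shape = 3.01 + 4 = 7.01.
E[θ|data] = k·x_m/(k−1) = 7.01·13.32/6.01 = 15.5363.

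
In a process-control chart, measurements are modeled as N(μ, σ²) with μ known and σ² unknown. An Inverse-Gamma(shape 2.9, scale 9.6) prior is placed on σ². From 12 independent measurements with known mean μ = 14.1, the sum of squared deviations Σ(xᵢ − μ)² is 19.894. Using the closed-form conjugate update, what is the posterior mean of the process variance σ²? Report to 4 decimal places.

With known mean μ and an Inverse-Gamma(α, β) prior on σ², the Normal likelihood is conjugate: posterior is Inv-Gamma(α + n/2, β + Σ(xᵢ−μ)²/2).
Posterior: Inv-Gamma(2.9 + 12/2, 9.6 + 19.894/2) = Inv-Gamma(8.90, 19.5470).
E[σ²|data] = β/(α−1) = 19.5470/7.90 = 2.4743.

2.4743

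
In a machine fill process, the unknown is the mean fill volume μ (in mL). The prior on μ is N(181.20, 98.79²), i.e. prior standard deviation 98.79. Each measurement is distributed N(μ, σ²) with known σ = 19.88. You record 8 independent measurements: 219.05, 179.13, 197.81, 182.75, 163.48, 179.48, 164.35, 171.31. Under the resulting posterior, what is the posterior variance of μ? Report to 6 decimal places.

49.152991

For Normal data with known variance σ², a Normal(μ₀, σ₀²) prior on μ is conjugate. Posterior precision = 1/σ₀² + n/σ²; posterior mean is the precision-weighted average of μ₀ and x̄.
σ₀² = 98.79² = 9759.4641, σ² = 19.88² = 395.2144; σ² + n·σ₀² = 395.2144 + 8·9759.4641 = 78470.9272.
Posterior precision = 1/σ₀² + n/σ² = 1/9759.4641 + 8/395.2144 = (σ² + n·σ₀²)/(σ₀²σ²) = 78470.9272/(9759.4641·395.2144); posterior variance σₙ² = σ₀²σ²/(σ² + n·σ₀²) = 9759.4641·395.2144/78470.9272 = 49.152991.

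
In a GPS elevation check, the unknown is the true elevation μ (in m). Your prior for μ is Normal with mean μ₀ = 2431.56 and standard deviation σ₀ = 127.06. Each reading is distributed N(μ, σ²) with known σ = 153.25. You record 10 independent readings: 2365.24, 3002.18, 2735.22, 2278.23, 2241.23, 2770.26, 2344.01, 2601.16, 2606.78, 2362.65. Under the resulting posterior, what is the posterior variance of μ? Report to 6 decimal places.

For Normal data with known variance σ², a Normal(μ₀, σ₀²) prior on μ is conjugate. Posterior precision = 1/σ₀² + n/σ²; posterior mean is the precision-weighted average of μ₀ and x̄.
σ₀² = 127.06² = 16144.2436, σ² = 153.25² = 23485.5625; σ² + n·σ₀² = 23485.5625 + 10·16144.2436 = 184927.9985.
Posterior precision = 1/σ₀² + n/σ² = 1/16144.2436 + 10/23485.5625 = (σ² + n·σ₀²)/(σ₀²σ²) = 184927.9985/(16144.2436·23485.5625); posterior variance σₙ² = σ₀²σ²/(σ² + n·σ₀²) = 16144.2436·23485.5625/184927.9985 = 2050.293331.

2050.293331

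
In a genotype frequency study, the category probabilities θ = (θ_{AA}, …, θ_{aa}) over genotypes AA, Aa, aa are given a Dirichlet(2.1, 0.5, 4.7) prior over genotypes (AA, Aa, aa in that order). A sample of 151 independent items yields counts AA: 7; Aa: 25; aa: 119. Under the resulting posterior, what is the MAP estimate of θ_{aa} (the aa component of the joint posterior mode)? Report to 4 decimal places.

The Dirichlet prior is conjugate to the Multinomial likelihood: each posterior αⱼ = prior αⱼ + observed count nⱼ.
Posterior concentration: (9.1, 25.5, 123.7), total = 158.3.
Joint mode component: (α_{aa}−1)/(Σα−K) = 122.7/155.3 = 0.7901.

0.7901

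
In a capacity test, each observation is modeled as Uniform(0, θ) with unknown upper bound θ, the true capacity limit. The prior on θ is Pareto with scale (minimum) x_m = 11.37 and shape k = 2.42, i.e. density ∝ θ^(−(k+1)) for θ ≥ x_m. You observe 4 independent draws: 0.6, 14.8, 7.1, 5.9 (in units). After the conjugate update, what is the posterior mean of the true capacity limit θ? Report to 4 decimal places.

17.5306

A Pareto(scale x_m, shape k) prior on the upper bound θ of Uniform(0, θ) is conjugate: posterior is Pareto(max(x_m, max xᵢ), k + n).
Sample maximum = 14.8; prior scale x_m = 11.37 → posterior scale = max = 14.80.
Posterior shape = 2.42 + 4 = 6.42.
E[θ|data] = k·x_m/(k−1) = 6.42·14.80/5.42 = 17.5306.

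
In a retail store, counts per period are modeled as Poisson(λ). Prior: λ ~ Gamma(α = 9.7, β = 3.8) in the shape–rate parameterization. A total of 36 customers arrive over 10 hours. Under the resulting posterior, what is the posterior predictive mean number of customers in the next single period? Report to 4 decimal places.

3.3116

With a Gamma(shape α, rate β) prior, the Poisson likelihood is conjugate: the posterior is Gamma(α + ΣXᵢ, β + n).
Posterior: Gamma(α+S, β+n) = Gamma(9.7+36, 3.8+10) = Gamma(45.7, 13.8).
The predictive distribution for one future period is NegBinom with mean α/β = 3.3116.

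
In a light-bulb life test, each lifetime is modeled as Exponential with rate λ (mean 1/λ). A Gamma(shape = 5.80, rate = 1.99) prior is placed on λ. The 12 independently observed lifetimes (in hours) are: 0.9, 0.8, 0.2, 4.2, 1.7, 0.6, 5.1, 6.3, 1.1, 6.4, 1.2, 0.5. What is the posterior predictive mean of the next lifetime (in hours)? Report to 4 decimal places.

1.8446

With a Gamma(shape α, rate β) prior on the exponential rate λ, the posterior after n observations with total T = Σxᵢ is Gamma(α+n, β+T).
Sum of observations T = 29.0 hours; n = 12.
Posterior: Gamma(5.80+12, 1.99+29.0) = Gamma(17.80, 30.99).
The predictive distribution for the next observation is Lomax; its mean is β/(α−1) = 30.99/16.80 = 1.8446.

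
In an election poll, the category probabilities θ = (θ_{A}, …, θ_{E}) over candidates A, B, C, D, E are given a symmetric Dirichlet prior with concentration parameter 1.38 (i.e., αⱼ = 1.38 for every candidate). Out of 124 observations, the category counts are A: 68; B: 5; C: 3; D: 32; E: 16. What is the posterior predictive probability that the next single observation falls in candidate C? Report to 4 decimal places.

0.0335

The Dirichlet prior is conjugate to the Multinomial likelihood: each posterior αⱼ = prior αⱼ + observed count nⱼ.
Posterior concentration: (69.38, 6.38, 4.38, 33.38, 17.38), total = 130.90.
P(next = C | data) = α_{C}/Σα = 0.0335.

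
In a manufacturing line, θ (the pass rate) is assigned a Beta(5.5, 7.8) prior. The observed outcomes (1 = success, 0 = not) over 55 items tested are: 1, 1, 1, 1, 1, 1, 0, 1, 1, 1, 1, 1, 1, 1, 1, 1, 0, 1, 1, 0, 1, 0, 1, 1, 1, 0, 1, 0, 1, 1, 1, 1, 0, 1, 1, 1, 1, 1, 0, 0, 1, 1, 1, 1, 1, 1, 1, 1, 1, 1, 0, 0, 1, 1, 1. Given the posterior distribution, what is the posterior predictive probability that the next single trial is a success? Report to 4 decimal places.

The Beta prior is conjugate to a Binomial/Bernoulli likelihood; the update adds successes to α and failures to β.
Posterior: Beta(α+k, β+n−k) = Beta(5.5+44, 7.8+11) = Beta(49.5, 18.8).
For a single future Bernoulli trial, P(success | data) = α/(α+β) = 0.7247.

0.7247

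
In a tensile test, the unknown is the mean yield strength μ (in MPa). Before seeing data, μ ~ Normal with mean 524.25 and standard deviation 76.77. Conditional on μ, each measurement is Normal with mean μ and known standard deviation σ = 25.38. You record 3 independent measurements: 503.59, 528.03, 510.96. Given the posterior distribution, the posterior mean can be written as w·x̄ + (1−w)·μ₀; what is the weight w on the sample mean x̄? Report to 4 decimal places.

For Normal data with known variance σ², a Normal(μ₀, σ₀²) prior on μ is conjugate. Posterior precision = 1/σ₀² + n/σ²; posterior mean is the precision-weighted average of μ₀ and x̄.
σ₀² = 76.77² = 5893.6329, σ² = 25.38² = 644.1444. Prior precision 1/σ₀² = 1/5893.6329; data precision n/σ² = 3/644.1444.
w = (n/σ²)/(1/σ₀² + n/σ²) = n·σ₀²/(σ² + n·σ₀²) = 3·5893.6329/(644.1444 + 3·5893.6329) = 17680.8987/18325.0431 = 0.9648.

0.9648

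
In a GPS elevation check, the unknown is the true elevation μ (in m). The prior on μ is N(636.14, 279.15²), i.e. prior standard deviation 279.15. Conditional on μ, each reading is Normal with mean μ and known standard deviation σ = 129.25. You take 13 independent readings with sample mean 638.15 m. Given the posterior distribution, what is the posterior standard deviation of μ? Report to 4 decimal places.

35.5555

For Normal data with known variance σ², a Normal(μ₀, σ₀²) prior on μ is conjugate. Posterior precision = 1/σ₀² + n/σ²; posterior mean is the precision-weighted average of μ₀ and x̄.
σ₀² = 279.15² = 77924.7225, σ² = 129.25² = 16705.5625; σ² + n·σ₀² = 16705.5625 + 13·77924.7225 = 1029726.955.
Posterior precision = 1/σ₀² + n/σ² = 1/77924.7225 + 13/16705.5625 = (σ² + n·σ₀²)/(σ₀²σ²) = 1029726.955/(77924.7225·16705.5625); posterior variance σₙ² = σ₀²σ²/(σ² + n·σ₀²) = 77924.7225·16705.5625/1029726.955 = 1264.195635.
Posterior SD = √σₙ² = √(77924.7225·16705.5625/1029726.955) = 35.5555.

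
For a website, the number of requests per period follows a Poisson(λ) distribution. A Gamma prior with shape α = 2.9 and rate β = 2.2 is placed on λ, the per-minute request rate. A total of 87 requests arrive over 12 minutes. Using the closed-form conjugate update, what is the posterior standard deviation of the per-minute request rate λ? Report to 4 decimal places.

With a Gamma(shape α, rate β) prior, the Poisson likelihood is conjugate: the posterior is Gamma(α + ΣXᵢ, β + n).
Posterior: Gamma(α+S, β+n) = Gamma(2.9+87, 2.2+12) = Gamma(89.9, 14.2).
SD = √α/β = √89.9/14.2 = 0.6677.

0.6677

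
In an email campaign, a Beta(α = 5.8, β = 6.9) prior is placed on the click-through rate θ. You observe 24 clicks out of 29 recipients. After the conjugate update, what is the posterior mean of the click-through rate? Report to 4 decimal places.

0.7146

The Beta prior is conjugate to a Binomial/Bernoulli likelihood; the update adds successes to α and failures to β.
Posterior: Beta(α+k, β+n−k) = Beta(5.8+24, 6.9+5) = Beta(29.8, 11.9).
Posterior mean = α/(α+β) = 29.8/41.7 = 0.7146.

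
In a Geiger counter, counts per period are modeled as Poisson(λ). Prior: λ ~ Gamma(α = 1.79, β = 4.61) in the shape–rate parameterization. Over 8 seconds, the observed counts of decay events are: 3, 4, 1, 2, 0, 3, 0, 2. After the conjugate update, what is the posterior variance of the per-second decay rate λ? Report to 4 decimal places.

0.1056

With a Gamma(shape α, rate β) prior, the Poisson likelihood is conjugate: the posterior is Gamma(α + ΣXᵢ, β + n).
Sum of counts S = 15 over n = 8 seconds.
Posterior: Gamma(α+S, β+n) = Gamma(1.79+15, 4.61+8) = Gamma(16.79, 12.61).
Var = α/β² = 16.79/12.61² = 0.1056.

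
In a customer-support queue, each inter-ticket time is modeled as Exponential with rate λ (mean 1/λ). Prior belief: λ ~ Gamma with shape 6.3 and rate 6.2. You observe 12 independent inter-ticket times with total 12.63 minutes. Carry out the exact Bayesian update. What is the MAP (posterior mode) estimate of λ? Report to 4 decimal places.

With a Gamma(shape α, rate β) prior on the exponential rate λ, the posterior after n observations with total T = Σxᵢ is Gamma(α+n, β+T).
Posterior: Gamma(6.3+12, 6.2+12.63) = Gamma(18.3, 18.83).
Mode = (α−1)/β = 0.9187.

0.9187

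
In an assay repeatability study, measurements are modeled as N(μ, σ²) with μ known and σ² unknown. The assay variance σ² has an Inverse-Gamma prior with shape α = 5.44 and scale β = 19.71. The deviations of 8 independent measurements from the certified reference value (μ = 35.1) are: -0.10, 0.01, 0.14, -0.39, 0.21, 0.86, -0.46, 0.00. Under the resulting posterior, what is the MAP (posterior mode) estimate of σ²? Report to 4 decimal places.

With known mean μ and an Inverse-Gamma(α, β) prior on σ², the Normal likelihood is conjugate: posterior is Inv-Gamma(α + n/2, β + Σ(xᵢ−μ)²/2).
Σ(xᵢ−μ)² = (-0.10)² + (0.01)² + (0.14)² + (-0.39)² + (0.21)² + (0.86)² + (-0.46)² + (0.00)² = 1.1771.
Posterior: Inv-Gamma(5.44 + 8/2, 19.71 + 1.1771/2) = Inv-Gamma(9.44, 20.29855).
Mode = β/(α+1) = 20.29855/10.44 = 1.9443.

1.9443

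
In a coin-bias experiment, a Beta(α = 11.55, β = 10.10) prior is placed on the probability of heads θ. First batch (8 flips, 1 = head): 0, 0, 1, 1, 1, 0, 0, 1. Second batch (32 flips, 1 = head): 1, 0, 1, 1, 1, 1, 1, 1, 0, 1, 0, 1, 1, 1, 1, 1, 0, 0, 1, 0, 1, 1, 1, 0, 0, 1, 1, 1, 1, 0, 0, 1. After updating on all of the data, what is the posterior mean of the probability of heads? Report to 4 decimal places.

The Beta prior is conjugate to a Binomial/Bernoulli likelihood; the update adds successes to α and failures to β.
After batch 1: Beta(11.55+4, 10.10+4) = Beta(15.55, 14.10).
After batch 2: Beta(15.55+22, 14.10+10) = Beta(37.55, 24.10).
Posterior mean = α/(α+β) = 37.55/61.65 = 0.6091.

0.6091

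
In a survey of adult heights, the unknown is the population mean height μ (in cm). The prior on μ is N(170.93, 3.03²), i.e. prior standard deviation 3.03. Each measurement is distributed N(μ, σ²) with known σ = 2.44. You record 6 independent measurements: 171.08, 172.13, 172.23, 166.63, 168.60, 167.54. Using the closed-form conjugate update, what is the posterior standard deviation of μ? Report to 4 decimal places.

0.9463

For Normal data with known variance σ², a Normal(μ₀, σ₀²) prior on μ is conjugate. Posterior precision = 1/σ₀² + n/σ²; posterior mean is the precision-weighted average of μ₀ and x̄.
σ₀² = 3.03² = 9.1809, σ² = 2.44² = 5.9536; σ² + n·σ₀² = 5.9536 + 6·9.1809 = 61.039.
Posterior precision = 1/σ₀² + n/σ² = 1/9.1809 + 6/5.9536 = (σ² + n·σ₀²)/(σ₀²σ²) = 61.039/(9.1809·5.9536); posterior variance σₙ² = σ₀²σ²/(σ² + n·σ₀²) = 9.1809·5.9536/61.039 = 0.895483.
Posterior SD = √σₙ² = √(9.1809·5.9536/61.039) = 0.9463.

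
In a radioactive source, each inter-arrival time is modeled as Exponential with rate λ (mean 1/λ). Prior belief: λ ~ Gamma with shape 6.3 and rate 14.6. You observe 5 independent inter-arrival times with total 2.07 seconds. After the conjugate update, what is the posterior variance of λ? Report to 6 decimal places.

0.040664

With a Gamma(shape α, rate β) prior on the exponential rate λ, the posterior after n observations with total T = Σxᵢ is Gamma(α+n, β+T).
Posterior: Gamma(6.3+5, 14.6+2.07) = Gamma(11.3, 16.67).
Var = α/β² = 0.040664.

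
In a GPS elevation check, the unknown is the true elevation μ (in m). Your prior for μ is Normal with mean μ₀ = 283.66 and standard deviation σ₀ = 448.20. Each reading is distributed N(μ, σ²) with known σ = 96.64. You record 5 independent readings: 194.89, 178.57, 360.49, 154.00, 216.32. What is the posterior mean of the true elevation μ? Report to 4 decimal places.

For Normal data with known variance σ², a Normal(μ₀, σ₀²) prior on μ is conjugate. Posterior precision = 1/σ₀² + n/σ²; posterior mean is the precision-weighted average of μ₀ and x̄.
Σxᵢ = 194.89 + 178.57 + 360.49 + 154.00 + 216.32 = 1104.27, so n·x̄ = 1104.27.
σ₀² = 448.20² = 200883.24, σ² = 96.64² = 9339.2896; σ² + n·σ₀² = 9339.2896 + 5·200883.24 = 1013755.4896.
Posterior mean = (μ₀/σ₀² + n·x̄/σ²)/(1/σ₀² + n/σ²) = (σ²·μ₀ + σ₀²·n·x̄)/(σ² + n·σ₀²) = (9339.2896·283.66 + 200883.24·1104.27)/1013755.4896 = 224478518.322736/1013755.4896 = 221.4326.

221.4326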